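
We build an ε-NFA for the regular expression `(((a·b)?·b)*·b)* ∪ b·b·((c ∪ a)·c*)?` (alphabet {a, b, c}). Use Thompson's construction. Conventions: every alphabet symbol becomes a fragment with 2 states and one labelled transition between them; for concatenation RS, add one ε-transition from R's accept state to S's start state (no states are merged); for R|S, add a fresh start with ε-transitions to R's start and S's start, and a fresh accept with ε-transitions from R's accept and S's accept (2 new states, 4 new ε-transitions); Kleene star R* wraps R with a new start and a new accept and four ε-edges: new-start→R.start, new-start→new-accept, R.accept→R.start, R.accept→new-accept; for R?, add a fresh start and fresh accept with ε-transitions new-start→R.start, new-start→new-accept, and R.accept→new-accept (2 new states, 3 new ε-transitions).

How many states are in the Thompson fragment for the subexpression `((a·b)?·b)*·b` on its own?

12

Fragment for `((a·b)?·b)*·b`:
Each of the 4 symbol leaves contributes a 2-state fragment.
  a·b → 4 states
  (a·b)? → 6 states
  (a·b)?·b → 8 states
  ((a·b)?·b)* → 10 states
  ((a·b)?·b)*·b → 12 states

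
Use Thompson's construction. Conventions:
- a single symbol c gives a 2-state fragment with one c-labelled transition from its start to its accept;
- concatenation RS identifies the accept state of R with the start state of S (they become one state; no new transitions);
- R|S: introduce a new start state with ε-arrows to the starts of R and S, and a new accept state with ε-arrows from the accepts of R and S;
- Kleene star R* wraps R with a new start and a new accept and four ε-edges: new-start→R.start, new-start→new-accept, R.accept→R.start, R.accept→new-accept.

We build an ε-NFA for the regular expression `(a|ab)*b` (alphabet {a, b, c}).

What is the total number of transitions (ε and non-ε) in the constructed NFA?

12

Bottom-up over the parse tree:
Each of the 4 symbol leaves contributes 1 transition (1 symbol, 0 ε).
  ab : 2 transitions (2 symbol, 0 ε)
  a|ab : 7 transitions (3 symbol, 4 ε)
  (a|ab)* : 11 transitions (3 symbol, 8 ε)
  (a|ab)*b : 12 transitions (4 symbol, 8 ε)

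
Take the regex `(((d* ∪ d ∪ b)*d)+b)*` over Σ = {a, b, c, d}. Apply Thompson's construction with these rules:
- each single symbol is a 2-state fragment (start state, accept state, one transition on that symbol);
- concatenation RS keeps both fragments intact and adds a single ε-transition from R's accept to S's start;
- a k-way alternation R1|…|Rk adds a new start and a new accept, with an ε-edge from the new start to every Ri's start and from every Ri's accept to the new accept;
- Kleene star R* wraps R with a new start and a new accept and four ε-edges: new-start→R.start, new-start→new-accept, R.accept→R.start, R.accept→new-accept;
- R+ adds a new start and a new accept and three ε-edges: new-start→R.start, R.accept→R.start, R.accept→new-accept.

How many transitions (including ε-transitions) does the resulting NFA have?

Per subexpression:
Each of the 5 symbol leaves contributes 1 transition (1 symbol, 0 ε).
  d* : 5 transitions (1 symbol, 4 ε)
  d* ∪ d ∪ b : 13 transitions (3 symbol, 10 ε)
  (d* ∪ d ∪ b)* : 17 transitions (3 symbol, 14 ε)
  (d* ∪ d ∪ b)*d : 19 transitions (4 symbol, 15 ε)
  ((d* ∪ d ∪ b)*d)+ : 22 transitions (4 symbol, 18 ε)
  ((d* ∪ d ∪ b)*d)+b : 24 transitions (5 symbol, 19 ε)
  (((d* ∪ d ∪ b)*d)+b)* : 28 transitions (5 symbol, 23 ε)

28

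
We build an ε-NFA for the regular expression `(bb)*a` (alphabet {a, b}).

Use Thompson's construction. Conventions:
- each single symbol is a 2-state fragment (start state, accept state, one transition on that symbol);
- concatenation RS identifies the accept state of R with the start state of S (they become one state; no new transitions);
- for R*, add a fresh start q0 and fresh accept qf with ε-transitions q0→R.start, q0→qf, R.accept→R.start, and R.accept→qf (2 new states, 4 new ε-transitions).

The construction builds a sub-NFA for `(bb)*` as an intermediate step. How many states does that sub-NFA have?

Fragment for `(bb)*`:
Each of the 2 symbol leaves contributes a 2-state fragment.
  bb — 3 states
  (bb)* — 5 states

5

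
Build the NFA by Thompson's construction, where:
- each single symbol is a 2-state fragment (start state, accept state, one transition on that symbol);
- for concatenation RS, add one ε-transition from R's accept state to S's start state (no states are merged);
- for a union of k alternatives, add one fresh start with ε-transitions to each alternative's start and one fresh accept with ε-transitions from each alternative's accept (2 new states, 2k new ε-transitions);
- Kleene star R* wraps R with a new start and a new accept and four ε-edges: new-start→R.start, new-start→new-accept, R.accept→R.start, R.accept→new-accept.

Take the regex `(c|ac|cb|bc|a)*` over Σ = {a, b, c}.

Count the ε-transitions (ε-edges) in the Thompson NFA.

Recursing over subexpressions:
Each of the 8 symbol leaves contributes 0 ε-transitions.
  ac — 1 ε-transition
  cb — 1 ε-transition
  bc — 1 ε-transition
  c|ac|cb|bc|a — 13 ε-transitions
  (c|ac|cb|bc|a)* — 17 ε-transitions

17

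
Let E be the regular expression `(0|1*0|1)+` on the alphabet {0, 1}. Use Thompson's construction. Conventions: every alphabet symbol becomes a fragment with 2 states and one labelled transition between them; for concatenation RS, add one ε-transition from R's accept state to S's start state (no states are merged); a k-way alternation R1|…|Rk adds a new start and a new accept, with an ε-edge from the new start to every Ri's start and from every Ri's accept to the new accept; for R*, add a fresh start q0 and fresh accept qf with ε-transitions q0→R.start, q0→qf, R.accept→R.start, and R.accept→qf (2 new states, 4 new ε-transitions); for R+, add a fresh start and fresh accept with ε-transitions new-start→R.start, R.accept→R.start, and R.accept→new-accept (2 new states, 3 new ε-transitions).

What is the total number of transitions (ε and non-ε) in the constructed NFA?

18

Bottom-up over the parse tree:
Each of the 4 symbol leaves contributes 1 transition (1 symbol, 0 ε).
  1* → 5 transitions (1 symbol, 4 ε)
  1*0 → 7 transitions (2 symbol, 5 ε)
  0|1*0|1 → 15 transitions (4 symbol, 11 ε)
  (0|1*0|1)+ → 18 transitions (4 symbol, 14 ε)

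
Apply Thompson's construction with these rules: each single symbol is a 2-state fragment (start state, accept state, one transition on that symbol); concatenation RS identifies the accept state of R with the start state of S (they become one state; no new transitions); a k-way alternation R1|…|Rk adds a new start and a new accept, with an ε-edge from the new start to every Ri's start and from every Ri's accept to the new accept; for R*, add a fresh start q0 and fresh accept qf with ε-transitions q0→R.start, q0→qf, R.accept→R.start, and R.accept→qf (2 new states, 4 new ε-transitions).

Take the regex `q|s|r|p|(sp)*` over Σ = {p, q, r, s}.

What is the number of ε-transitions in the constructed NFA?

By structural recursion:
Each of the 6 symbol leaves contributes 0 ε-transitions.
  sp = 0 ε-transitions
  (sp)* = 4 ε-transitions
  q|s|r|p|(sp)* = 14 ε-transitions

14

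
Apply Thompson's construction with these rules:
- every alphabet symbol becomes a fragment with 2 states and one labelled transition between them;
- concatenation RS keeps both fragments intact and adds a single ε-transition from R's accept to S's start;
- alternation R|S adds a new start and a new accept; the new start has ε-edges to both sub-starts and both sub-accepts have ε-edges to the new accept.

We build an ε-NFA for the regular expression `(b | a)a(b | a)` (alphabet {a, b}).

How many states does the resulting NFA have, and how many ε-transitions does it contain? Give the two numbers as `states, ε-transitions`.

Building bottom-up:
Each of the 5 symbol leaves contributes 2 states and 0 ε-transitions.
  b | a → 6 states, 4 ε-transitions
  b | a → 6 states, 4 ε-transitions
  (b | a)a(b | a) → 14 states, 10 ε-transitions

14, 10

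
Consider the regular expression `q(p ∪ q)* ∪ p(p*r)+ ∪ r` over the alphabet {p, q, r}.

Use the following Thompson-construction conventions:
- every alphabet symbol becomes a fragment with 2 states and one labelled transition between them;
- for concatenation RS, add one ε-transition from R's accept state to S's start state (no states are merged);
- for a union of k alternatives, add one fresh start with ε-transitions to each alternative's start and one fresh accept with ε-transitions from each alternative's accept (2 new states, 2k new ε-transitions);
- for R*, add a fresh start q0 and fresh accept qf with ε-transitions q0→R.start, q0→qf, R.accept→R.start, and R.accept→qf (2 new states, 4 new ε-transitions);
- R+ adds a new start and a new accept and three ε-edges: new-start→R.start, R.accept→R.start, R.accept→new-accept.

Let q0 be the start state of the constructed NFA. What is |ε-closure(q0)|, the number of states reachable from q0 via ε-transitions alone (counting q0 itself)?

Compute the ε-closure size of each fragment's start state recursively; a symbol fragment's start has no outgoing ε-edge, so its closure is just itself (size 1).
  p ∪ q — new start ε-reaches every alternative's start; none of them accept ε, so the new accept is not reached: |ε-closure| = 1 + 1 + 1 = 3
  (p ∪ q)* — new start has ε-edges to the inner start and to the new accept, so |ε-closure| = 2 + 3 = 5
  q(p ∪ q)* — |ε-closure| equals the left operand's closure size = 1 (its accept is not ε-reachable, so the closure stops there)
  p* — the star's fresh start ε-reaches both the body's start and the fresh accept: |ε-closure| = 2 + 1 = 3
  p*r — |ε-closure| = 3 + 1 = 4 (closure spills across the concat boundary because the left factor accepts ε)
  (p*r)+ — |ε-closure| = 1 + 4 = 5 (the body doesn't accept ε, so the new accept is not reached)
  p(p*r)+ — |ε-closure| equals the left operand's closure size = 1 (its accept is not ε-reachable, so the closure stops there)
  q(p ∪ q)* ∪ p(p*r)+ ∪ r — |ε-closure| = 1 + 1 + 1 + 1 = 4 (the new accept is not ε-reachable since no branch accepts ε)

4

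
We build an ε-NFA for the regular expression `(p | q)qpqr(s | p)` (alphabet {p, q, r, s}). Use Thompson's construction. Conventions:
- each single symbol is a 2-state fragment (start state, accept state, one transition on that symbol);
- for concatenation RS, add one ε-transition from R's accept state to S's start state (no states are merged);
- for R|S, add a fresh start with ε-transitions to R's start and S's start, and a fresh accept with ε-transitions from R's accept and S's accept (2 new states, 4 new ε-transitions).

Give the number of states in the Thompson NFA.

20

Building bottom-up:
Each of the 8 symbol leaves contributes a 2-state fragment.
  p | q — 6 states
  s | p — 6 states
  (p | q)qpqr(s | p) — 20 states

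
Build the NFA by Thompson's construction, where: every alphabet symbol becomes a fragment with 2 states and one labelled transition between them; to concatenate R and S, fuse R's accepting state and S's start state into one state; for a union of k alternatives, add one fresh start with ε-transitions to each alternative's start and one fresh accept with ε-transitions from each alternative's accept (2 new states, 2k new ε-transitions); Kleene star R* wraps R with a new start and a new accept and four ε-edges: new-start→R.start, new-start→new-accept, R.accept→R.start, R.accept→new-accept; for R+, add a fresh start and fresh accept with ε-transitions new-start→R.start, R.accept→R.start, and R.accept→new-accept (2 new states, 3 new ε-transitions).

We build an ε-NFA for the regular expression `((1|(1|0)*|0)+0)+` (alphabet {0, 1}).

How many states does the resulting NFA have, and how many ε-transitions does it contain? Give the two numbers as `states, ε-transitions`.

Building bottom-up:
Each of the 5 symbol leaves contributes 2 states and 0 ε-transitions.
  1|0 → 6 states, 4 ε-transitions
  (1|0)* → 8 states, 8 ε-transitions
  1|(1|0)*|0 → 14 states, 14 ε-transitions
  (1|(1|0)*|0)+ → 16 states, 17 ε-transitions
  (1|(1|0)*|0)+0 → 17 states, 17 ε-transitions
  ((1|(1|0)*|0)+0)+ → 19 states, 20 ε-transitions

19, 20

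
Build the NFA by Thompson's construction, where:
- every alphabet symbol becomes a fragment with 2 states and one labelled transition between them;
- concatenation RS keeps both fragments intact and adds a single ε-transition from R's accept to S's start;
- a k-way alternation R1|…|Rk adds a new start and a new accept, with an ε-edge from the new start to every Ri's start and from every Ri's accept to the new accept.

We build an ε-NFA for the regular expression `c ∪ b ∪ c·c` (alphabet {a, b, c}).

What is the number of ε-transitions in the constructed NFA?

Per subexpression:
Each of the 4 symbol leaves contributes 0 ε-transitions.
  c·c → 1 ε-transition
  c ∪ b ∪ c·c → 7 ε-transitions

7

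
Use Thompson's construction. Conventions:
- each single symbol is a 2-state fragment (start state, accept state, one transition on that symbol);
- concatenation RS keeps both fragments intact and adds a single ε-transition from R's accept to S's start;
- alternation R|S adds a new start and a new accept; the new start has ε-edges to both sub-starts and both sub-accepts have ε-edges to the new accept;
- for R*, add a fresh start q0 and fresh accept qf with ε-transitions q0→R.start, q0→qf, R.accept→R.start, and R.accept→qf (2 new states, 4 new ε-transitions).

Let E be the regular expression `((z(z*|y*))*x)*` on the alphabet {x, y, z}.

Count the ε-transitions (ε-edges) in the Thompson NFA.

22

Bottom-up over the parse tree:
Each of the 4 symbol leaves contributes 0 ε-transitions.
  z* = 4 ε-transitions
  y* = 4 ε-transitions
  z*|y* = 12 ε-transitions
  z(z*|y*) = 13 ε-transitions
  (z(z*|y*))* = 17 ε-transitions
  (z(z*|y*))*x = 18 ε-transitions
  ((z(z*|y*))*x)* = 22 ε-transitions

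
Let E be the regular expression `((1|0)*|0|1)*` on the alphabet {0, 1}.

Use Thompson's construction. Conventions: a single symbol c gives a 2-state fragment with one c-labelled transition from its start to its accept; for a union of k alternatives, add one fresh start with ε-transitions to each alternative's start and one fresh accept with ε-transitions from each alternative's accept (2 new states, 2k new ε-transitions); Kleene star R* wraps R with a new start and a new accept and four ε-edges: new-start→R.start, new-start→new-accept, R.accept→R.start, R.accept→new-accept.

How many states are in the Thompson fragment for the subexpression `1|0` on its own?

6

Fragment for `1|0`:
Each of the 2 symbol leaves contributes a 2-state fragment.
  1|0 = 6 states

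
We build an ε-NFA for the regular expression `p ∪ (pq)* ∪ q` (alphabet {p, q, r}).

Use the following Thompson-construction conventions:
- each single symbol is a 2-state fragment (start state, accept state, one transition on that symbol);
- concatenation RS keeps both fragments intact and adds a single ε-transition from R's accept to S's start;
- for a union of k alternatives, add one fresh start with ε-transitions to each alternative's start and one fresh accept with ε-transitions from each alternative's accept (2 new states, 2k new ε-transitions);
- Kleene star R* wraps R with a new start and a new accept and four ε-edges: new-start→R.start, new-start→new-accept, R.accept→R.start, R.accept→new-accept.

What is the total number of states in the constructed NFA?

12

Building bottom-up:
Each of the 4 symbol leaves contributes a 2-state fragment.
  pq : 4 states
  (pq)* : 6 states
  p ∪ (pq)* ∪ q : 12 states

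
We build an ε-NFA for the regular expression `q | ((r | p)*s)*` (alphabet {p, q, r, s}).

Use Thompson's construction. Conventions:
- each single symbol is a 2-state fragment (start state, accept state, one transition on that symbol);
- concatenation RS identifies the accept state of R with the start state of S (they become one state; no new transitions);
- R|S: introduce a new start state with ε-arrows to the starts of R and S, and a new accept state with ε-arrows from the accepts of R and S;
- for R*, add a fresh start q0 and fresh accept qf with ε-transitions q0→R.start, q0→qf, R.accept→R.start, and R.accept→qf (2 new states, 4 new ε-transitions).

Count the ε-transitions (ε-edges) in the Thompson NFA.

Per subexpression:
Each of the 4 symbol leaves contributes 0 ε-transitions.
  r | p : 4 ε-transitions
  (r | p)* : 8 ε-transitions
  (r | p)*s : 8 ε-transitions
  ((r | p)*s)* : 12 ε-transitions
  q | ((r | p)*s)* : 16 ε-transitions

16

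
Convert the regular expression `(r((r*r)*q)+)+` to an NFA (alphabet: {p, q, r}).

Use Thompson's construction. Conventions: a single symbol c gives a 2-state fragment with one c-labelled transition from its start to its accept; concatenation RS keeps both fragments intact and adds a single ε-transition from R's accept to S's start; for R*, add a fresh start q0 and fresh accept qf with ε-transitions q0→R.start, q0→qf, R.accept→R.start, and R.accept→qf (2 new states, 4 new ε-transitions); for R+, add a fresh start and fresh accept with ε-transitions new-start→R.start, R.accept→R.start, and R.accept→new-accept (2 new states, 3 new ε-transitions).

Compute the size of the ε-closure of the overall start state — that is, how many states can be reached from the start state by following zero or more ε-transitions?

2

Compute the ε-closure size of each fragment's start state recursively; a symbol fragment's start has no outgoing ε-edge, so its closure is just itself (size 1).
  r* — the star's fresh start ε-reaches both the body's start and the fresh accept: |ε-closure| = 2 + 1 = 3
  r*r — the left operand accepts ε, so the closure extends into the next operand (via the concat ε-link); |ε-closure| = 3 + 1 = 4
  (r*r)* — new start has ε-edges to the inner start and to the new accept, so |ε-closure| = 2 + 4 = 6
  (r*r)*q — |ε-closure| = 6 + 1 = 7 (closure spills across the concat boundary because the left factor accepts ε)
  ((r*r)*q)+ — new start ε-reaches only the body's start; the new accept needs a symbol first: |ε-closure| = 1 + 7 = 8
  r((r*r)*q)+ — |ε-closure| equals the left operand's closure size = 1 (its accept is not ε-reachable, so the closure stops there)
  (r((r*r)*q)+)+ — |ε-closure| = 1 + 1 = 2 (the body doesn't accept ε, so the new accept is not reached)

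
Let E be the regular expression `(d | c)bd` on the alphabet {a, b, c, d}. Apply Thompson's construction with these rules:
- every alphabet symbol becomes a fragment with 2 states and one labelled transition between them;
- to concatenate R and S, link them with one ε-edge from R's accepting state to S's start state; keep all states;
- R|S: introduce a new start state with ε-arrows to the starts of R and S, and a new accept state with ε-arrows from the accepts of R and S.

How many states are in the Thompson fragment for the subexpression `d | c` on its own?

6

Fragment for `d | c`:
Each of the 2 symbol leaves contributes a 2-state fragment.
  d | c : 6 states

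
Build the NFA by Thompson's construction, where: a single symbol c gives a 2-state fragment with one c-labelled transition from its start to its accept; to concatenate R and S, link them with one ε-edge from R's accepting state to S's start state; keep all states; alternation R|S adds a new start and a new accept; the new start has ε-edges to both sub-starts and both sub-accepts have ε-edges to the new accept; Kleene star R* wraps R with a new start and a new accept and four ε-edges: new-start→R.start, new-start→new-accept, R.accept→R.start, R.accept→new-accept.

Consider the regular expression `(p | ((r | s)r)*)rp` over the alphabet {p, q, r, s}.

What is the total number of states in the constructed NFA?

18

Building bottom-up:
Each of the 6 symbol leaves contributes a 2-state fragment.
  r | s → 6 states
  (r | s)r → 8 states
  ((r | s)r)* → 10 states
  p | ((r | s)r)* → 14 states
  (p | ((r | s)r)*)rp → 18 states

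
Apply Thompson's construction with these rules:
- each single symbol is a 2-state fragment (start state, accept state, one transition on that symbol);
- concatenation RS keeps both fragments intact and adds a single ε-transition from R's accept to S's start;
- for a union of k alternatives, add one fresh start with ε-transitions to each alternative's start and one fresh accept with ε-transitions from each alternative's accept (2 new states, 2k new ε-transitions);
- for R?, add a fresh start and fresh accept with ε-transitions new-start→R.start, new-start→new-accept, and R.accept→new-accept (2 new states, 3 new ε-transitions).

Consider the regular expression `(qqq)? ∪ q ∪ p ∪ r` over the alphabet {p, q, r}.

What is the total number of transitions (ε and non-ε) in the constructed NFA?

Bottom-up over the parse tree:
Each of the 6 symbol leaves contributes 1 transition (1 symbol, 0 ε).
  qqq = 5 transitions (3 symbol, 2 ε)
  (qqq)? = 8 transitions (3 symbol, 5 ε)
  (qqq)? ∪ q ∪ p ∪ r = 19 transitions (6 symbol, 13 ε)

19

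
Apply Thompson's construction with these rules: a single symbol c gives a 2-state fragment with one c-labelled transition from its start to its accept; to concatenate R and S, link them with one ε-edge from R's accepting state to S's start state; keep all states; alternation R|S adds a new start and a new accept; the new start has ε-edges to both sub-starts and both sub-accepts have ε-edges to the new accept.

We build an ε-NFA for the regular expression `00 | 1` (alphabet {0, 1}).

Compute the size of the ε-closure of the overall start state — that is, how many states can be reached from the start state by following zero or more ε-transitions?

3

Compute the ε-closure size of each fragment's start state recursively; a symbol fragment's start has no outgoing ε-edge, so its closure is just itself (size 1).
  00 — C equals the left operand's closure size = 1 (its accept is not ε-reachable, so the closure stops there)
  00 | 1 — C = 1 + 1 + 1 = 3 (the new accept is not ε-reachable since no branch accepts ε)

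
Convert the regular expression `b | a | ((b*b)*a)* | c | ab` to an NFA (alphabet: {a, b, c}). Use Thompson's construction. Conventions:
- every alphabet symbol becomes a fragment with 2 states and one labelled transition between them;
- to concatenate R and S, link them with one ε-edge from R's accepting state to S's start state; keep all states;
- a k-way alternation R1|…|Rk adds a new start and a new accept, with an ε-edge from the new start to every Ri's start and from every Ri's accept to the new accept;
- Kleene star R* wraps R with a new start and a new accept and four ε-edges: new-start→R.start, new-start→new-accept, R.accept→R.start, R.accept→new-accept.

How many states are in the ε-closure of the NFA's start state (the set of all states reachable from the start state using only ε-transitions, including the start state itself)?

15

Work bottom-up. For each fragment F, track |ε-closure(F.start)| and whether F's accept lies in that closure (i.e. whether F accepts ε). A single-symbol fragment has closure size 1 and does not accept ε.
  b* — |closure| = 1 (new start) + 1 (body) + 1 (new accept) = 3
  b*b — |closure| = 3 + 1 = 4 (closure spills across the concat boundary because the left factor accepts ε)
  (b*b)* — |closure| = 1 (new start) + 4 (body) + 1 (new accept) = 6
  (b*b)*a — |closure| = 6 + 1 = 7 (closure spills across the concat boundary because the left factor accepts ε)
  ((b*b)*a)* — |closure| = 1 (new start) + 7 (body) + 1 (new accept) = 9
  ab — same as the first factor's closure: |closure| = 1
  b | a | ((b*b)*a)* | c | ab — new start ε-reaches every alternative's start; at least one alternative accepts ε, so the union's new accept is reached too: |closure| = 1 + 1 + 1 + 9 + 1 + 1 + 1 = 15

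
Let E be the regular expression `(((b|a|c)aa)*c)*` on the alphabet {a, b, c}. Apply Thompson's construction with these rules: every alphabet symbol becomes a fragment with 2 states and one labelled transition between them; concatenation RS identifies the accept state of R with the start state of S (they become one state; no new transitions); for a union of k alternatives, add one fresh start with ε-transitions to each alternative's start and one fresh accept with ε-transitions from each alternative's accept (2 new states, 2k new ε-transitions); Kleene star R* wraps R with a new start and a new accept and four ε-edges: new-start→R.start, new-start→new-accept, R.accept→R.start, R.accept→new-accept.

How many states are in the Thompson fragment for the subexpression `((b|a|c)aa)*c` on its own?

Fragment for `((b|a|c)aa)*c`:
Each of the 6 symbol leaves contributes a 2-state fragment.
  b|a|c = 8 states
  (b|a|c)aa = 10 states
  ((b|a|c)aa)* = 12 states
  ((b|a|c)aa)*c = 13 states

13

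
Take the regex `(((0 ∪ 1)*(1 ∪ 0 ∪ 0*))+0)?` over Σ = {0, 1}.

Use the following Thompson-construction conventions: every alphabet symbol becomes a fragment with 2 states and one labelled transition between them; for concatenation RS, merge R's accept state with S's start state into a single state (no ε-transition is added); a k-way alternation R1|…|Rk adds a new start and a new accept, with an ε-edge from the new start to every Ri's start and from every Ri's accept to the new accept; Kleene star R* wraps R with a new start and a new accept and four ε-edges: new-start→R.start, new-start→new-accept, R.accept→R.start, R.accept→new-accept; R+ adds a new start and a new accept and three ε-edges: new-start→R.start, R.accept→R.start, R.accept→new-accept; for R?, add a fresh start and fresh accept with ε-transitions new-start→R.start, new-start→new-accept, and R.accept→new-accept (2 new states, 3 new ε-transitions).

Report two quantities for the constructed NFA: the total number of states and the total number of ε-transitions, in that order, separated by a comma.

Bottom-up over the parse tree:
Each of the 6 symbol leaves contributes 2 states and 0 ε-transitions.
  0 ∪ 1 = 6 states, 4 ε-transitions
  (0 ∪ 1)* = 8 states, 8 ε-transitions
  0* = 4 states, 4 ε-transitions
  1 ∪ 0 ∪ 0* = 10 states, 10 ε-transitions
  (0 ∪ 1)*(1 ∪ 0 ∪ 0*) = 17 states, 18 ε-transitions
  ((0 ∪ 1)*(1 ∪ 0 ∪ 0*))+ = 19 states, 21 ε-transitions
  ((0 ∪ 1)*(1 ∪ 0 ∪ 0*))+0 = 20 states, 21 ε-transitions
  (((0 ∪ 1)*(1 ∪ 0 ∪ 0*))+0)? = 22 states, 24 ε-transitions

22, 24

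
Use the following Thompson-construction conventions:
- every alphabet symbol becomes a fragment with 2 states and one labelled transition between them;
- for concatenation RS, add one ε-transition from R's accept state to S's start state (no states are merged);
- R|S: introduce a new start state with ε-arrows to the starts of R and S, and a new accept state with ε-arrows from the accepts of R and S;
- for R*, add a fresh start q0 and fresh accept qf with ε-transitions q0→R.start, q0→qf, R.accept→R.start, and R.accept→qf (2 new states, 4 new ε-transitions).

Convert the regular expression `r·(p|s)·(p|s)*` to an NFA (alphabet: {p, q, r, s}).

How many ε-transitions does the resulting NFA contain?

Building bottom-up:
Each of the 5 symbol leaves contributes 0 ε-transitions.
  p|s : 4 ε-transitions
  p|s : 4 ε-transitions
  (p|s)* : 8 ε-transitions
  r·(p|s)·(p|s)* : 14 ε-transitions

14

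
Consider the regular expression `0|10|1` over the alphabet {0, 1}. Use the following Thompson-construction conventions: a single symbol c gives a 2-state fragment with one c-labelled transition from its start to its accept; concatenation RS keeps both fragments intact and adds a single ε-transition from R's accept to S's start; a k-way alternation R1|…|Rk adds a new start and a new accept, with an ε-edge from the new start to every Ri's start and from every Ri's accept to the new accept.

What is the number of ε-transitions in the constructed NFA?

7

Per subexpression:
Each of the 4 symbol leaves contributes 0 ε-transitions.
  10 → 1 ε-transition
  0|10|1 → 7 ε-transitions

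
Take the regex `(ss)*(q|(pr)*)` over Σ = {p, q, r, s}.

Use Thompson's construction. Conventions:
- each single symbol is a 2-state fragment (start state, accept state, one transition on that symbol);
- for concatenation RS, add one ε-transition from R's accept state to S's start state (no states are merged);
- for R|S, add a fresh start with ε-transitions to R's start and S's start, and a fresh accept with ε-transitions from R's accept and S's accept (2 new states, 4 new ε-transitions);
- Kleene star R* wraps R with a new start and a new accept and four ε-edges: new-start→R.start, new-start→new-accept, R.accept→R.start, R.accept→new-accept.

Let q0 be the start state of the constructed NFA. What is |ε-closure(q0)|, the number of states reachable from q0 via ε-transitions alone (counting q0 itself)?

9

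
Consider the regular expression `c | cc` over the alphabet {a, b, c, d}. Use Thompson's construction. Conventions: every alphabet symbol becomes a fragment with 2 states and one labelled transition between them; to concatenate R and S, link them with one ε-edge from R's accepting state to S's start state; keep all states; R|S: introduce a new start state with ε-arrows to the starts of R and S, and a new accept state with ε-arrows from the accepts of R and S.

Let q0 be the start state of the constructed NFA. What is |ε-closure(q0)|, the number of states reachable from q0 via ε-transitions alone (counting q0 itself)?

Let C(F) = |ε-closure(F.start)| within fragment F, and note whether F accepts ε. Symbol fragments have C = 1 and do not accept ε. Then:
  cc : same as the first factor's closure: |ε-closure| = 1
  c | cc : |ε-closure| = 1 + 1 + 1 = 3 (the new accept is not ε-reachable since no branch accepts ε)

3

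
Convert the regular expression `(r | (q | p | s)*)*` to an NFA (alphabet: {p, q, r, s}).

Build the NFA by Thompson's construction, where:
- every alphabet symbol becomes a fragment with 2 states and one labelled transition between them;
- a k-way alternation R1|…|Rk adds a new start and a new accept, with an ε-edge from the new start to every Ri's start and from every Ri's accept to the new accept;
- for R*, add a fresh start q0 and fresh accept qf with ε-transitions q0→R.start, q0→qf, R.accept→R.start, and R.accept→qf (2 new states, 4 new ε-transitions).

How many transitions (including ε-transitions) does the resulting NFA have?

22

Recursing over subexpressions:
Each of the 4 symbol leaves contributes 1 transition (1 symbol, 0 ε).
  q | p | s : 9 transitions (3 symbol, 6 ε)
  (q | p | s)* : 13 transitions (3 symbol, 10 ε)
  r | (q | p | s)* : 18 transitions (4 symbol, 14 ε)
  (r | (q | p | s)*)* : 22 transitions (4 symbol, 18 ε)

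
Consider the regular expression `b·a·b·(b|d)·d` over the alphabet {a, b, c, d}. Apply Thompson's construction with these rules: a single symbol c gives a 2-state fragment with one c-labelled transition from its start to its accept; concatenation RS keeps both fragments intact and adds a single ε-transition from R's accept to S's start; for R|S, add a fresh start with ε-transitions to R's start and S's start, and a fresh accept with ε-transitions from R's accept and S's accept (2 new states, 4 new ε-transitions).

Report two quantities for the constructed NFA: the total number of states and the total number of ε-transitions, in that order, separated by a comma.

14, 8

By structural recursion:
Each of the 6 symbol leaves contributes 2 states and 0 ε-transitions.
  b|d : 6 states, 4 ε-transitions
  b·a·b·(b|d)·d : 14 states, 8 ε-transitions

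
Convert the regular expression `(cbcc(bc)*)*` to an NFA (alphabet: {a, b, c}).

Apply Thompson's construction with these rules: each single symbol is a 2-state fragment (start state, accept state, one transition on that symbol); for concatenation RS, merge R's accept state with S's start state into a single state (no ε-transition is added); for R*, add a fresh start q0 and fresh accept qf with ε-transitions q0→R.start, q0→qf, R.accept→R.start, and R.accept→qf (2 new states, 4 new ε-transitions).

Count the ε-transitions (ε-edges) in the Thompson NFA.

8

Recursing over subexpressions:
Each of the 6 symbol leaves contributes 0 ε-transitions.
  bc = 0 ε-transitions
  (bc)* = 4 ε-transitions
  cbcc(bc)* = 4 ε-transitions
  (cbcc(bc)*)* = 8 ε-transitions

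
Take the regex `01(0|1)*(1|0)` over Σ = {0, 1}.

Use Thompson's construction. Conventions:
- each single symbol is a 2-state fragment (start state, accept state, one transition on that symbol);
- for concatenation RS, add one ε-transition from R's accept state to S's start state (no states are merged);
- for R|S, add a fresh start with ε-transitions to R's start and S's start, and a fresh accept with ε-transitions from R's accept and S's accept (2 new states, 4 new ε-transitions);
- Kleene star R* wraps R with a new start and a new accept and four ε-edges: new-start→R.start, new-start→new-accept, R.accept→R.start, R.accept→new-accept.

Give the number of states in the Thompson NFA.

By structural recursion:
Each of the 6 symbol leaves contributes a 2-state fragment.
  0|1 — 6 states
  (0|1)* — 8 states
  1|0 — 6 states
  01(0|1)*(1|0) — 18 states

18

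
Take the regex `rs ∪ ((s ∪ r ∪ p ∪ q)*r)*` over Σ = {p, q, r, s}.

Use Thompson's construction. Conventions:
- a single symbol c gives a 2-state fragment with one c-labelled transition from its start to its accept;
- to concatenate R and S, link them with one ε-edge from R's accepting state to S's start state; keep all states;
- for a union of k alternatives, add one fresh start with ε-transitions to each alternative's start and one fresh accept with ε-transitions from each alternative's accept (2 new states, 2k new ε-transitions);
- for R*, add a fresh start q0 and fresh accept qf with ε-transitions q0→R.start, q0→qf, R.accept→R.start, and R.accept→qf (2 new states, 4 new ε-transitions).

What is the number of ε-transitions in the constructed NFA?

Building bottom-up:
Each of the 7 symbol leaves contributes 0 ε-transitions.
  rs : 1 ε-transition
  s ∪ r ∪ p ∪ q : 8 ε-transitions
  (s ∪ r ∪ p ∪ q)* : 12 ε-transitions
  (s ∪ r ∪ p ∪ q)*r : 13 ε-transitions
  ((s ∪ r ∪ p ∪ q)*r)* : 17 ε-transitions
  rs ∪ ((s ∪ r ∪ p ∪ q)*r)* : 22 ε-transitions

22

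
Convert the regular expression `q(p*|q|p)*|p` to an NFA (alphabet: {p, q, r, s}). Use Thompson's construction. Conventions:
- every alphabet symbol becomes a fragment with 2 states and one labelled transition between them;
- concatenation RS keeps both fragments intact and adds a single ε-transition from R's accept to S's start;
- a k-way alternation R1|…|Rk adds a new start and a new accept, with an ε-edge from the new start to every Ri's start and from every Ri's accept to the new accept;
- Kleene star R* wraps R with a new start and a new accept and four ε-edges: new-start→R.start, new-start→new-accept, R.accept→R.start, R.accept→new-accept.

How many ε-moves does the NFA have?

19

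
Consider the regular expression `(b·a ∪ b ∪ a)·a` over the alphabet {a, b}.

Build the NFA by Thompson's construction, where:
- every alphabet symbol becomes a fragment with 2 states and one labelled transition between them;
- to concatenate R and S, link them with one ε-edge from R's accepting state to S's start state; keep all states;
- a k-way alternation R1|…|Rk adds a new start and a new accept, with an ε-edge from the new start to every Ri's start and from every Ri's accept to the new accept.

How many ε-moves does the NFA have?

8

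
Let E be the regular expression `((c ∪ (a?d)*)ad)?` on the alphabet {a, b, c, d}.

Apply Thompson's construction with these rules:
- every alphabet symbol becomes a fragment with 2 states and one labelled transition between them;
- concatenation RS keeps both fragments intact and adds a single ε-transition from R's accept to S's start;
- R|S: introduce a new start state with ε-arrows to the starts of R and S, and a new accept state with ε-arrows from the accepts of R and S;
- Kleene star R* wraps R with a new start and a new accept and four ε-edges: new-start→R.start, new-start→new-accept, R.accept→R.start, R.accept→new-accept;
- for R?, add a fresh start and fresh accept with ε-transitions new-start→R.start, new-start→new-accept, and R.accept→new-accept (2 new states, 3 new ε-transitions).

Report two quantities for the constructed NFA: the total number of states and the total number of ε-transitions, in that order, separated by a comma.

18, 17

Per subexpression:
Each of the 5 symbol leaves contributes 2 states and 0 ε-transitions.
  a? → 4 states, 3 ε-transitions
  a?d → 6 states, 4 ε-transitions
  (a?d)* → 8 states, 8 ε-transitions
  c ∪ (a?d)* → 12 states, 12 ε-transitions
  (c ∪ (a?d)*)ad → 16 states, 14 ε-transitions
  ((c ∪ (a?d)*)ad)? → 18 states, 17 ε-transitions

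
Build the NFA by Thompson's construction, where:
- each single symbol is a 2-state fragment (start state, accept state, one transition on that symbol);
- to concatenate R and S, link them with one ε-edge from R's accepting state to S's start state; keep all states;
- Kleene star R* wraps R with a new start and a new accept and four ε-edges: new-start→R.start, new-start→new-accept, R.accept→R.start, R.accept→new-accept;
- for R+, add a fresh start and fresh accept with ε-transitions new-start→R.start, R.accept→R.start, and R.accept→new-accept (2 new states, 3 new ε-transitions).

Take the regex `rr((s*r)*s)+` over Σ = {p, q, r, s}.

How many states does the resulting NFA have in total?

16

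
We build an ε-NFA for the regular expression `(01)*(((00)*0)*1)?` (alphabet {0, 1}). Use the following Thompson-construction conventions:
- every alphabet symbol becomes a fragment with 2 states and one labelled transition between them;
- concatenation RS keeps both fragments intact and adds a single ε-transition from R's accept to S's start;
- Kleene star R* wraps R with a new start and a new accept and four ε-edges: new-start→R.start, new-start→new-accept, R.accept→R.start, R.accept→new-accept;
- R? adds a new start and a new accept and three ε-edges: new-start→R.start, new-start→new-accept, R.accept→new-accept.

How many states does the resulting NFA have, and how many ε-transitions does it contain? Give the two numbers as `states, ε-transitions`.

Per subexpression:
Each of the 6 symbol leaves contributes 2 states and 0 ε-transitions.
  01 = 4 states, 1 ε-transition
  (01)* = 6 states, 5 ε-transitions
  00 = 4 states, 1 ε-transition
  (00)* = 6 states, 5 ε-transitions
  (00)*0 = 8 states, 6 ε-transitions
  ((00)*0)* = 10 states, 10 ε-transitions
  ((00)*0)*1 = 12 states, 11 ε-transitions
  (((00)*0)*1)? = 14 states, 14 ε-transitions
  (01)*(((00)*0)*1)? = 20 states, 20 ε-transitions

20, 20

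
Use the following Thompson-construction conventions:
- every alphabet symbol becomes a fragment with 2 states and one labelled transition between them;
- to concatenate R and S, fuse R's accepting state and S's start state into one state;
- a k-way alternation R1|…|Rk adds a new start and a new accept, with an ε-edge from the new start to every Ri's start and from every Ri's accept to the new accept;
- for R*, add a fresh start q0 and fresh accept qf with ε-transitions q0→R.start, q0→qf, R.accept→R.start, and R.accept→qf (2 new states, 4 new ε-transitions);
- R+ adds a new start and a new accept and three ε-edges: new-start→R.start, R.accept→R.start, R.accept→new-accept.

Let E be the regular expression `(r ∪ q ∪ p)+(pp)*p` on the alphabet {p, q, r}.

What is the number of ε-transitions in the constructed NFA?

Building bottom-up:
Each of the 6 symbol leaves contributes 0 ε-transitions.
  r ∪ q ∪ p : 6 ε-transitions
  (r ∪ q ∪ p)+ : 9 ε-transitions
  pp : 0 ε-transitions
  (pp)* : 4 ε-transitions
  (r ∪ q ∪ p)+(pp)*p : 13 ε-transitions

13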